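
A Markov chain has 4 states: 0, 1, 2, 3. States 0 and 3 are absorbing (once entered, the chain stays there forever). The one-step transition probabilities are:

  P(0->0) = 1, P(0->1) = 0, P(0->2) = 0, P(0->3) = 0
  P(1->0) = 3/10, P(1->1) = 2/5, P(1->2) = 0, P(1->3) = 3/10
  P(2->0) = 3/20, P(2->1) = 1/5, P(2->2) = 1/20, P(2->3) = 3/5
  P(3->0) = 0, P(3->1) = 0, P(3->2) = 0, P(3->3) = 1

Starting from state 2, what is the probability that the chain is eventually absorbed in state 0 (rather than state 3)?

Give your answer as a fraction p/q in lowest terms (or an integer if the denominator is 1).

Answer: 5/19

Derivation:
Let a_i = P(absorbed in 0 | start in state i).
Boundary conditions: a_0 = 1, a_3 = 0.
For each transient state i, a_i = sum_j P(i->j) * a_j:
  a_1 = 3/10*a_0 + 2/5*a_1 + 0*a_2 + 3/10*a_3
  a_2 = 3/20*a_0 + 1/5*a_1 + 1/20*a_2 + 3/5*a_3

Substituting a_0 = 1 and a_3 = 0, rearrange to (I - Q) a = r where r[i] = P(i -> 0):
  [3/5, 0] . (a_1, a_2) = 3/10
  [-1/5, 19/20] . (a_1, a_2) = 3/20

Solving yields:
  a_1 = 1/2
  a_2 = 5/19

Starting state is 2, so the absorption probability is a_2 = 5/19.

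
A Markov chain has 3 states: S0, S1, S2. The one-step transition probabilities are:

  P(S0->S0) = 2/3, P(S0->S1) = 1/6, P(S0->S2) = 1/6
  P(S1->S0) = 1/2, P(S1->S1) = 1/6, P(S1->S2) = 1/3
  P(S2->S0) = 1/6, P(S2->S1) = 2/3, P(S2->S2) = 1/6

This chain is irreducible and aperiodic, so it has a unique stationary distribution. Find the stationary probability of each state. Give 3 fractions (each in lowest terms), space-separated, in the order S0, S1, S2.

The stationary distribution satisfies pi = pi * P, i.e.:
  pi_S0 = 2/3*pi_S0 + 1/2*pi_S1 + 1/6*pi_S2
  pi_S1 = 1/6*pi_S0 + 1/6*pi_S1 + 2/3*pi_S2
  pi_S2 = 1/6*pi_S0 + 1/3*pi_S1 + 1/6*pi_S2
with normalization: pi_S0 + pi_S1 + pi_S2 = 1.

Using the first 2 balance equations plus normalization, the linear system A*pi = b is:
  [-1/3, 1/2, 1/6] . pi = 0
  [1/6, -5/6, 2/3] . pi = 0
  [1, 1, 1] . pi = 1

Solving yields:
  pi_S0 = 17/33
  pi_S1 = 3/11
  pi_S2 = 7/33

Verification (pi * P):
  17/33*2/3 + 3/11*1/2 + 7/33*1/6 = 17/33 = pi_S0  (ok)
  17/33*1/6 + 3/11*1/6 + 7/33*2/3 = 3/11 = pi_S1  (ok)
  17/33*1/6 + 3/11*1/3 + 7/33*1/6 = 7/33 = pi_S2  (ok)

Answer: 17/33 3/11 7/33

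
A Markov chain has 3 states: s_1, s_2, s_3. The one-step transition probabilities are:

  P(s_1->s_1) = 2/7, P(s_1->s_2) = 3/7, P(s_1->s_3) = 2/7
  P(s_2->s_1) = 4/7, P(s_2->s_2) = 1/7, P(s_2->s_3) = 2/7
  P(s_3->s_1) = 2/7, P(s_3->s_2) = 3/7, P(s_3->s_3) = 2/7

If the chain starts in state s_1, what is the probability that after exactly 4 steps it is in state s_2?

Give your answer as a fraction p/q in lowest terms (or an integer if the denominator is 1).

Answer: 795/2401

Derivation:
Computing P^4 by repeated multiplication:
P^1 =
  s_1: [2/7, 3/7, 2/7]
  s_2: [4/7, 1/7, 2/7]
  s_3: [2/7, 3/7, 2/7]
P^2 =
  s_1: [20/49, 15/49, 2/7]
  s_2: [16/49, 19/49, 2/7]
  s_3: [20/49, 15/49, 2/7]
P^3 =
  s_1: [128/343, 117/343, 2/7]
  s_2: [136/343, 109/343, 2/7]
  s_3: [128/343, 117/343, 2/7]
P^4 =
  s_1: [920/2401, 795/2401, 2/7]
  s_2: [904/2401, 811/2401, 2/7]
  s_3: [920/2401, 795/2401, 2/7]

(P^4)[s_1 -> s_2] = 795/2401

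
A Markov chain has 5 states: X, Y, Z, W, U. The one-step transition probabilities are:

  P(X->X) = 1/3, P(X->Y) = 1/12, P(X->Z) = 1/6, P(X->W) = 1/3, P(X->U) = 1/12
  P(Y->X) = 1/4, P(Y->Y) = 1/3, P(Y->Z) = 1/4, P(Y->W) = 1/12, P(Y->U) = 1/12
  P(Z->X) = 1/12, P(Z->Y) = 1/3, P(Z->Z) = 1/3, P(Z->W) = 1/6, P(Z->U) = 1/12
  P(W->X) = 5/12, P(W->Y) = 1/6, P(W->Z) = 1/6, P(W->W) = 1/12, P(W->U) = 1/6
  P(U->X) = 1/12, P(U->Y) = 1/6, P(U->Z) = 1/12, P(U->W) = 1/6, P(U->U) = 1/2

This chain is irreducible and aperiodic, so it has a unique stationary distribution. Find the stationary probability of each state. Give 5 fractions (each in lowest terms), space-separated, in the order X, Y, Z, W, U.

Answer: 1128/4769 2073/9538 1955/9538 1655/9538 1599/9538

Derivation:
The stationary distribution satisfies pi = pi * P, i.e.:
  pi_X = 1/3*pi_X + 1/4*pi_Y + 1/12*pi_Z + 5/12*pi_W + 1/12*pi_U
  pi_Y = 1/12*pi_X + 1/3*pi_Y + 1/3*pi_Z + 1/6*pi_W + 1/6*pi_U
  pi_Z = 1/6*pi_X + 1/4*pi_Y + 1/3*pi_Z + 1/6*pi_W + 1/12*pi_U
  pi_W = 1/3*pi_X + 1/12*pi_Y + 1/6*pi_Z + 1/12*pi_W + 1/6*pi_U
  pi_U = 1/12*pi_X + 1/12*pi_Y + 1/12*pi_Z + 1/6*pi_W + 1/2*pi_U
with normalization: pi_X + pi_Y + pi_Z + pi_W + pi_U = 1.

Using the first 4 balance equations plus normalization, the linear system A*pi = b is:
  [-2/3, 1/4, 1/12, 5/12, 1/12] . pi = 0
  [1/12, -2/3, 1/3, 1/6, 1/6] . pi = 0
  [1/6, 1/4, -2/3, 1/6, 1/12] . pi = 0
  [1/3, 1/12, 1/6, -11/12, 1/6] . pi = 0
  [1, 1, 1, 1, 1] . pi = 1

Solving yields:
  pi_X = 1128/4769
  pi_Y = 2073/9538
  pi_Z = 1955/9538
  pi_W = 1655/9538
  pi_U = 1599/9538

Verification (pi * P):
  1128/4769*1/3 + 2073/9538*1/4 + 1955/9538*1/12 + 1655/9538*5/12 + 1599/9538*1/12 = 1128/4769 = pi_X  (ok)
  1128/4769*1/12 + 2073/9538*1/3 + 1955/9538*1/3 + 1655/9538*1/6 + 1599/9538*1/6 = 2073/9538 = pi_Y  (ok)
  1128/4769*1/6 + 2073/9538*1/4 + 1955/9538*1/3 + 1655/9538*1/6 + 1599/9538*1/12 = 1955/9538 = pi_Z  (ok)
  1128/4769*1/3 + 2073/9538*1/12 + 1955/9538*1/6 + 1655/9538*1/12 + 1599/9538*1/6 = 1655/9538 = pi_W  (ok)
  1128/4769*1/12 + 2073/9538*1/12 + 1955/9538*1/12 + 1655/9538*1/6 + 1599/9538*1/2 = 1599/9538 = pi_U  (ok)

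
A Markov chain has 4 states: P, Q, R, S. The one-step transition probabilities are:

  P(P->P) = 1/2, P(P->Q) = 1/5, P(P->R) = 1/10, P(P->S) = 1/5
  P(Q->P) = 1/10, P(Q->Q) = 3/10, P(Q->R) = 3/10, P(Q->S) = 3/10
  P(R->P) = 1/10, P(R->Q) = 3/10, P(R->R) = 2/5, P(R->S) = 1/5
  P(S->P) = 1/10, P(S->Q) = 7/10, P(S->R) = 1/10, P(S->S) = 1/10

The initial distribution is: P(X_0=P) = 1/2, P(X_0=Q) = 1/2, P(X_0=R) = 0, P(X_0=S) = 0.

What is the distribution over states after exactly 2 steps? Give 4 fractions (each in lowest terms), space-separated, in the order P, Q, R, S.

Answer: 11/50 37/100 21/100 1/5

Derivation:
Propagating the distribution step by step (d_{t+1} = d_t * P):
d_0 = (P=1/2, Q=1/2, R=0, S=0)
  d_1[P] = 1/2*1/2 + 1/2*1/10 + 0*1/10 + 0*1/10 = 3/10
  d_1[Q] = 1/2*1/5 + 1/2*3/10 + 0*3/10 + 0*7/10 = 1/4
  d_1[R] = 1/2*1/10 + 1/2*3/10 + 0*2/5 + 0*1/10 = 1/5
  d_1[S] = 1/2*1/5 + 1/2*3/10 + 0*1/5 + 0*1/10 = 1/4
d_1 = (P=3/10, Q=1/4, R=1/5, S=1/4)
  d_2[P] = 3/10*1/2 + 1/4*1/10 + 1/5*1/10 + 1/4*1/10 = 11/50
  d_2[Q] = 3/10*1/5 + 1/4*3/10 + 1/5*3/10 + 1/4*7/10 = 37/100
  d_2[R] = 3/10*1/10 + 1/4*3/10 + 1/5*2/5 + 1/4*1/10 = 21/100
  d_2[S] = 3/10*1/5 + 1/4*3/10 + 1/5*1/5 + 1/4*1/10 = 1/5
d_2 = (P=11/50, Q=37/100, R=21/100, S=1/5)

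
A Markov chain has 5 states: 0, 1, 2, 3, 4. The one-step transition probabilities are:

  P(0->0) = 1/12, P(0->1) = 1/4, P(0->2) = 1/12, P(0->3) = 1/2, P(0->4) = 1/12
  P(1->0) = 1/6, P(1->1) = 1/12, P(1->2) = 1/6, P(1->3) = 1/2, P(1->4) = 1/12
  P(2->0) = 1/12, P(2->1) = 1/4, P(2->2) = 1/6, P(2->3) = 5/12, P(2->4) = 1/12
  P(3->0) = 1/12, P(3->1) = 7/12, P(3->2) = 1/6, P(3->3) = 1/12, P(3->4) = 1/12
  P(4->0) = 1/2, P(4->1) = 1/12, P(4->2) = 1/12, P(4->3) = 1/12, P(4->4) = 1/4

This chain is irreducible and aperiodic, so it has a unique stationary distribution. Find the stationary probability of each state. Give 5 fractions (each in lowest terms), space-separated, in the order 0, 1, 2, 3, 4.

The stationary distribution satisfies pi = pi * P, i.e.:
  pi_0 = 1/12*pi_0 + 1/6*pi_1 + 1/12*pi_2 + 1/12*pi_3 + 1/2*pi_4
  pi_1 = 1/4*pi_0 + 1/12*pi_1 + 1/4*pi_2 + 7/12*pi_3 + 1/12*pi_4
  pi_2 = 1/12*pi_0 + 1/6*pi_1 + 1/6*pi_2 + 1/6*pi_3 + 1/12*pi_4
  pi_3 = 1/2*pi_0 + 1/2*pi_1 + 5/12*pi_2 + 1/12*pi_3 + 1/12*pi_4
  pi_4 = 1/12*pi_0 + 1/12*pi_1 + 1/12*pi_2 + 1/12*pi_3 + 1/4*pi_4
with normalization: pi_0 + pi_1 + pi_2 + pi_3 + pi_4 = 1.

Using the first 4 balance equations plus normalization, the linear system A*pi = b is:
  [-11/12, 1/6, 1/12, 1/12, 1/2] . pi = 0
  [1/4, -11/12, 1/4, 7/12, 1/12] . pi = 0
  [1/12, 1/6, -5/6, 1/6, 1/12] . pi = 0
  [1/2, 1/2, 5/12, -11/12, 1/12] . pi = 0
  [1, 1, 1, 1, 1] . pi = 1

Solving yields:
  pi_0 = 983/6590
  pi_1 = 1911/6590
  pi_2 = 1923/13180
  pi_3 = 4151/13180
  pi_4 = 1/10

Verification (pi * P):
  983/6590*1/12 + 1911/6590*1/6 + 1923/13180*1/12 + 4151/13180*1/12 + 1/10*1/2 = 983/6590 = pi_0  (ok)
  983/6590*1/4 + 1911/6590*1/12 + 1923/13180*1/4 + 4151/13180*7/12 + 1/10*1/12 = 1911/6590 = pi_1  (ok)
  983/6590*1/12 + 1911/6590*1/6 + 1923/13180*1/6 + 4151/13180*1/6 + 1/10*1/12 = 1923/13180 = pi_2  (ok)
  983/6590*1/2 + 1911/6590*1/2 + 1923/13180*5/12 + 4151/13180*1/12 + 1/10*1/12 = 4151/13180 = pi_3  (ok)
  983/6590*1/12 + 1911/6590*1/12 + 1923/13180*1/12 + 4151/13180*1/12 + 1/10*1/4 = 1/10 = pi_4  (ok)

Answer: 983/6590 1911/6590 1923/13180 4151/13180 1/10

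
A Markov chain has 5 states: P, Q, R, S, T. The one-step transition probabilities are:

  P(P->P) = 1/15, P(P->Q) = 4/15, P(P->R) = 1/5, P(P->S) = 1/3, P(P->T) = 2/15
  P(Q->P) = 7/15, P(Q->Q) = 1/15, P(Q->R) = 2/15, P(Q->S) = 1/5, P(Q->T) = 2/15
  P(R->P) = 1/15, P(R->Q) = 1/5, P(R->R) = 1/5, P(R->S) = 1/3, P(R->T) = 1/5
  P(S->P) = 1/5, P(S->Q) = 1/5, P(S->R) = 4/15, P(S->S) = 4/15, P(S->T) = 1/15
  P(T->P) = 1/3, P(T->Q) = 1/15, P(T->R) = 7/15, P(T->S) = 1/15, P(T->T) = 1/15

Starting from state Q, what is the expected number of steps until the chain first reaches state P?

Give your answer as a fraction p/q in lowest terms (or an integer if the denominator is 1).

Let h_i = expected steps to first reach P from state i.
Boundary: h_P = 0.
First-step equations for the other states:
  h_Q = 1 + 7/15*h_P + 1/15*h_Q + 2/15*h_R + 1/5*h_S + 2/15*h_T
  h_R = 1 + 1/15*h_P + 1/5*h_Q + 1/5*h_R + 1/3*h_S + 1/5*h_T
  h_S = 1 + 1/5*h_P + 1/5*h_Q + 4/15*h_R + 4/15*h_S + 1/15*h_T
  h_T = 1 + 1/3*h_P + 1/15*h_Q + 7/15*h_R + 1/15*h_S + 1/15*h_T

Substituting h_P = 0 and rearranging gives the linear system (I - Q) h = 1:
  [14/15, -2/15, -1/5, -2/15] . (h_Q, h_R, h_S, h_T) = 1
  [-1/5, 4/5, -1/3, -1/5] . (h_Q, h_R, h_S, h_T) = 1
  [-1/5, -4/15, 11/15, -1/15] . (h_Q, h_R, h_S, h_T) = 1
  [-1/15, -7/15, -1/15, 14/15] . (h_Q, h_R, h_S, h_T) = 1

Solving yields:
  h_Q = 7470/2251
  h_R = 11160/2251
  h_S = 10005/2251
  h_T = 9240/2251

Starting state is Q, so the expected hitting time is h_Q = 7470/2251.

Answer: 7470/2251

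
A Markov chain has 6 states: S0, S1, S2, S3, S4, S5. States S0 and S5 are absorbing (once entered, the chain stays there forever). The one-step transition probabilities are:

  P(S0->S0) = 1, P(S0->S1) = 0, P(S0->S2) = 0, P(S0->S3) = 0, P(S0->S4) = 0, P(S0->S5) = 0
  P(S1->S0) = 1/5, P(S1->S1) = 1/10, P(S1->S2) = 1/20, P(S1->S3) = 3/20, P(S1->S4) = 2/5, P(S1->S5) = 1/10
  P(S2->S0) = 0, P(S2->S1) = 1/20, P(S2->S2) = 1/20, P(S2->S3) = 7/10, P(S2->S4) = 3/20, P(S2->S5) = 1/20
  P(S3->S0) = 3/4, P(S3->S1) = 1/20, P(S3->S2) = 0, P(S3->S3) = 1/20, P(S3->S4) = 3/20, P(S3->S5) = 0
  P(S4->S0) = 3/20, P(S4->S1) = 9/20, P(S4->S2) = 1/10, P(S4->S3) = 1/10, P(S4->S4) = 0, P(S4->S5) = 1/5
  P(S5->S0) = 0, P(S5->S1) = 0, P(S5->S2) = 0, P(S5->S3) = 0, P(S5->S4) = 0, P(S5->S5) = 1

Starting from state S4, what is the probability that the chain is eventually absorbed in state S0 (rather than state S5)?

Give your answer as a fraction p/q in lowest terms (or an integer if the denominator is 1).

Let a_i = P(absorbed in S0 | start in state i).
Boundary conditions: a_S0 = 1, a_S5 = 0.
For each transient state i, a_i = sum_j P(i->j) * a_j:
  a_S1 = 1/5*a_S0 + 1/10*a_S1 + 1/20*a_S2 + 3/20*a_S3 + 2/5*a_S4 + 1/10*a_S5
  a_S2 = 0*a_S0 + 1/20*a_S1 + 1/20*a_S2 + 7/10*a_S3 + 3/20*a_S4 + 1/20*a_S5
  a_S3 = 3/4*a_S0 + 1/20*a_S1 + 0*a_S2 + 1/20*a_S3 + 3/20*a_S4 + 0*a_S5
  a_S4 = 3/20*a_S0 + 9/20*a_S1 + 1/10*a_S2 + 1/10*a_S3 + 0*a_S4 + 1/5*a_S5

Substituting a_S0 = 1 and a_S5 = 0, rearrange to (I - Q) a = r where r[i] = P(i -> S0):
  [9/10, -1/20, -3/20, -2/5] . (a_S1, a_S2, a_S3, a_S4) = 1/5
  [-1/20, 19/20, -7/10, -3/20] . (a_S1, a_S2, a_S3, a_S4) = 0
  [-1/20, 0, 19/20, -3/20] . (a_S1, a_S2, a_S3, a_S4) = 3/4
  [-9/20, -1/10, -1/10, 1] . (a_S1, a_S2, a_S3, a_S4) = 3/20

Solving yields:
  a_S1 = 33073/46645
  a_S2 = 76797/93290
  a_S3 = 4559/4910
  a_S4 = 60101/93290

Starting state is S4, so the absorption probability is a_S4 = 60101/93290.

Answer: 60101/93290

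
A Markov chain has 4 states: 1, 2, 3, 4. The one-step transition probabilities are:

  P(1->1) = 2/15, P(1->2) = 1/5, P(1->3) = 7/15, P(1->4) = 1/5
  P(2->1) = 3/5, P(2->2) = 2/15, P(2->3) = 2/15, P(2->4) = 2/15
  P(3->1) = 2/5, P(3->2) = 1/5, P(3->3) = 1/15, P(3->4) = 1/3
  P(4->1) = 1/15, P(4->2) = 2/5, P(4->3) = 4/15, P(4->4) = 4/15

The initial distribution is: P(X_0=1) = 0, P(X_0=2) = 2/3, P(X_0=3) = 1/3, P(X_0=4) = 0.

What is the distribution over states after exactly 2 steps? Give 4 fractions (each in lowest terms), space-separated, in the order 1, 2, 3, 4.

Answer: 2/9 31/135 223/675 49/225

Derivation:
Propagating the distribution step by step (d_{t+1} = d_t * P):
d_0 = (1=0, 2=2/3, 3=1/3, 4=0)
  d_1[1] = 0*2/15 + 2/3*3/5 + 1/3*2/5 + 0*1/15 = 8/15
  d_1[2] = 0*1/5 + 2/3*2/15 + 1/3*1/5 + 0*2/5 = 7/45
  d_1[3] = 0*7/15 + 2/3*2/15 + 1/3*1/15 + 0*4/15 = 1/9
  d_1[4] = 0*1/5 + 2/3*2/15 + 1/3*1/3 + 0*4/15 = 1/5
d_1 = (1=8/15, 2=7/45, 3=1/9, 4=1/5)
  d_2[1] = 8/15*2/15 + 7/45*3/5 + 1/9*2/5 + 1/5*1/15 = 2/9
  d_2[2] = 8/15*1/5 + 7/45*2/15 + 1/9*1/5 + 1/5*2/5 = 31/135
  d_2[3] = 8/15*7/15 + 7/45*2/15 + 1/9*1/15 + 1/5*4/15 = 223/675
  d_2[4] = 8/15*1/5 + 7/45*2/15 + 1/9*1/3 + 1/5*4/15 = 49/225
d_2 = (1=2/9, 2=31/135, 3=223/675, 4=49/225)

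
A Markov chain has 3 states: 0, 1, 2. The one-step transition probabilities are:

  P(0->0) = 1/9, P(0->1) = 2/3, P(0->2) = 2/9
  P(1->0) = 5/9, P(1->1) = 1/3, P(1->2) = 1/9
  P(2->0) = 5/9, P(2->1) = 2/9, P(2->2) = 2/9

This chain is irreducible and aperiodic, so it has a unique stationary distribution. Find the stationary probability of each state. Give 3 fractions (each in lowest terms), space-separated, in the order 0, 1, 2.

Answer: 5/13 23/52 9/52

Derivation:
The stationary distribution satisfies pi = pi * P, i.e.:
  pi_0 = 1/9*pi_0 + 5/9*pi_1 + 5/9*pi_2
  pi_1 = 2/3*pi_0 + 1/3*pi_1 + 2/9*pi_2
  pi_2 = 2/9*pi_0 + 1/9*pi_1 + 2/9*pi_2
with normalization: pi_0 + pi_1 + pi_2 = 1.

Using the first 2 balance equations plus normalization, the linear system A*pi = b is:
  [-8/9, 5/9, 5/9] . pi = 0
  [2/3, -2/3, 2/9] . pi = 0
  [1, 1, 1] . pi = 1

Solving yields:
  pi_0 = 5/13
  pi_1 = 23/52
  pi_2 = 9/52

Verification (pi * P):
  5/13*1/9 + 23/52*5/9 + 9/52*5/9 = 5/13 = pi_0  (ok)
  5/13*2/3 + 23/52*1/3 + 9/52*2/9 = 23/52 = pi_1  (ok)
  5/13*2/9 + 23/52*1/9 + 9/52*2/9 = 9/52 = pi_2  (ok)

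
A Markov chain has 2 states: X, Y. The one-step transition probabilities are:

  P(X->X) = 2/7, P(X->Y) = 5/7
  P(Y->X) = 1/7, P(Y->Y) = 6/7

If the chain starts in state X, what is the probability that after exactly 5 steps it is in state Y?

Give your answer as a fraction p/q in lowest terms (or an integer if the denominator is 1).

Computing P^5 by repeated multiplication:
P^1 =
  X: [2/7, 5/7]
  Y: [1/7, 6/7]
P^2 =
  X: [9/49, 40/49]
  Y: [8/49, 41/49]
P^3 =
  X: [58/343, 285/343]
  Y: [57/343, 286/343]
P^4 =
  X: [401/2401, 2000/2401]
  Y: [400/2401, 2001/2401]
P^5 =
  X: [2802/16807, 14005/16807]
  Y: [2801/16807, 14006/16807]

(P^5)[X -> Y] = 14005/16807

Answer: 14005/16807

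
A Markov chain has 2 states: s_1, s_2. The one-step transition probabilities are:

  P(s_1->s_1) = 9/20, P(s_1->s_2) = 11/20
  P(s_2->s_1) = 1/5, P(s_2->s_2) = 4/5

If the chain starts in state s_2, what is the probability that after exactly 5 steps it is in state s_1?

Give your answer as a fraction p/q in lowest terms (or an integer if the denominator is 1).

Answer: 341/1280

Derivation:
Computing P^5 by repeated multiplication:
P^1 =
  s_1: [9/20, 11/20]
  s_2: [1/5, 4/5]
P^2 =
  s_1: [5/16, 11/16]
  s_2: [1/4, 3/4]
P^3 =
  s_1: [89/320, 231/320]
  s_2: [21/80, 59/80]
P^4 =
  s_1: [69/256, 187/256]
  s_2: [17/64, 47/64]
P^5 =
  s_1: [1369/5120, 3751/5120]
  s_2: [341/1280, 939/1280]

(P^5)[s_2 -> s_1] = 341/1280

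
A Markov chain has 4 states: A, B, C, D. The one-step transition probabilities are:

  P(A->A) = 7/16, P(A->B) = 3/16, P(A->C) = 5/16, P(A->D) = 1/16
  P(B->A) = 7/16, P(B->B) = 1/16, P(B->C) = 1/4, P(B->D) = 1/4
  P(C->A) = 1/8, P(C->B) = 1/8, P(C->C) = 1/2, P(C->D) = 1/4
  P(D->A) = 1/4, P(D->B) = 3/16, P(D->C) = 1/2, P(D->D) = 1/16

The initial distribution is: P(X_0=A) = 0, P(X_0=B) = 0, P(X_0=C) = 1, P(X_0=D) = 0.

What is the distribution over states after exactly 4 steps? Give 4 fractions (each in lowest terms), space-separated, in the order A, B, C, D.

Answer: 8967/32768 1175/8192 6797/16384 5507/32768

Derivation:
Propagating the distribution step by step (d_{t+1} = d_t * P):
d_0 = (A=0, B=0, C=1, D=0)
  d_1[A] = 0*7/16 + 0*7/16 + 1*1/8 + 0*1/4 = 1/8
  d_1[B] = 0*3/16 + 0*1/16 + 1*1/8 + 0*3/16 = 1/8
  d_1[C] = 0*5/16 + 0*1/4 + 1*1/2 + 0*1/2 = 1/2
  d_1[D] = 0*1/16 + 0*1/4 + 1*1/4 + 0*1/16 = 1/4
d_1 = (A=1/8, B=1/8, C=1/2, D=1/4)
  d_2[A] = 1/8*7/16 + 1/8*7/16 + 1/2*1/8 + 1/4*1/4 = 15/64
  d_2[B] = 1/8*3/16 + 1/8*1/16 + 1/2*1/8 + 1/4*3/16 = 9/64
  d_2[C] = 1/8*5/16 + 1/8*1/4 + 1/2*1/2 + 1/4*1/2 = 57/128
  d_2[D] = 1/8*1/16 + 1/8*1/4 + 1/2*1/4 + 1/4*1/16 = 23/128
d_2 = (A=15/64, B=9/64, C=57/128, D=23/128)
  d_3[A] = 15/64*7/16 + 9/64*7/16 + 57/128*1/8 + 23/128*1/4 = 271/1024
  d_3[B] = 15/64*3/16 + 9/64*1/16 + 57/128*1/8 + 23/128*3/16 = 291/2048
  d_3[C] = 15/64*5/16 + 9/64*1/4 + 57/128*1/2 + 23/128*1/2 = 431/1024
  d_3[D] = 15/64*1/16 + 9/64*1/4 + 57/128*1/4 + 23/128*1/16 = 353/2048
d_3 = (A=271/1024, B=291/2048, C=431/1024, D=353/2048)
  d_4[A] = 271/1024*7/16 + 291/2048*7/16 + 431/1024*1/8 + 353/2048*1/4 = 8967/32768
  d_4[B] = 271/1024*3/16 + 291/2048*1/16 + 431/1024*1/8 + 353/2048*3/16 = 1175/8192
  d_4[C] = 271/1024*5/16 + 291/2048*1/4 + 431/1024*1/2 + 353/2048*1/2 = 6797/16384
  d_4[D] = 271/1024*1/16 + 291/2048*1/4 + 431/1024*1/4 + 353/2048*1/16 = 5507/32768
d_4 = (A=8967/32768, B=1175/8192, C=6797/16384, D=5507/32768)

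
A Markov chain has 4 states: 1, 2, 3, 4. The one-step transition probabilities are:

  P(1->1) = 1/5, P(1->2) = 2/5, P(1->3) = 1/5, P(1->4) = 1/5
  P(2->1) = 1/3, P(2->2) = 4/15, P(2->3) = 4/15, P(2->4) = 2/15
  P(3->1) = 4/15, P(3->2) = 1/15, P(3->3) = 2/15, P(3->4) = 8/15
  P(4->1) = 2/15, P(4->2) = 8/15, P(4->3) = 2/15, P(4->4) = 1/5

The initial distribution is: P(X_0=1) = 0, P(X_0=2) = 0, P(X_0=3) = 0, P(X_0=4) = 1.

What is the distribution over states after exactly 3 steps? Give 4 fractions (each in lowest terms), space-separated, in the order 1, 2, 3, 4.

Answer: 272/1125 1064/3375 26/135 169/675

Derivation:
Propagating the distribution step by step (d_{t+1} = d_t * P):
d_0 = (1=0, 2=0, 3=0, 4=1)
  d_1[1] = 0*1/5 + 0*1/3 + 0*4/15 + 1*2/15 = 2/15
  d_1[2] = 0*2/5 + 0*4/15 + 0*1/15 + 1*8/15 = 8/15
  d_1[3] = 0*1/5 + 0*4/15 + 0*2/15 + 1*2/15 = 2/15
  d_1[4] = 0*1/5 + 0*2/15 + 0*8/15 + 1*1/5 = 1/5
d_1 = (1=2/15, 2=8/15, 3=2/15, 4=1/5)
  d_2[1] = 2/15*1/5 + 8/15*1/3 + 2/15*4/15 + 1/5*2/15 = 4/15
  d_2[2] = 2/15*2/5 + 8/15*4/15 + 2/15*1/15 + 1/5*8/15 = 14/45
  d_2[3] = 2/15*1/5 + 8/15*4/15 + 2/15*2/15 + 1/5*2/15 = 16/75
  d_2[4] = 2/15*1/5 + 8/15*2/15 + 2/15*8/15 + 1/5*1/5 = 47/225
d_2 = (1=4/15, 2=14/45, 3=16/75, 4=47/225)
  d_3[1] = 4/15*1/5 + 14/45*1/3 + 16/75*4/15 + 47/225*2/15 = 272/1125
  d_3[2] = 4/15*2/5 + 14/45*4/15 + 16/75*1/15 + 47/225*8/15 = 1064/3375
  d_3[3] = 4/15*1/5 + 14/45*4/15 + 16/75*2/15 + 47/225*2/15 = 26/135
  d_3[4] = 4/15*1/5 + 14/45*2/15 + 16/75*8/15 + 47/225*1/5 = 169/675
d_3 = (1=272/1125, 2=1064/3375, 3=26/135, 4=169/675)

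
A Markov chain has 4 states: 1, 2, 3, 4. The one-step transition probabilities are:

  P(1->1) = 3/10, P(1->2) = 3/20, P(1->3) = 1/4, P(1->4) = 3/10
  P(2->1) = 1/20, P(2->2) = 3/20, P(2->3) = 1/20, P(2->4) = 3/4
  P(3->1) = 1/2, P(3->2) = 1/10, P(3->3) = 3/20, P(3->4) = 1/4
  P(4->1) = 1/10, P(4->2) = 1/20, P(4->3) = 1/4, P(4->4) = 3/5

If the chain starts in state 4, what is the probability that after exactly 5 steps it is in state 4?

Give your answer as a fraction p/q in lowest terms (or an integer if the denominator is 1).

Computing P^5 by repeated multiplication:
P^1 =
  1: [3/10, 3/20, 1/4, 3/10]
  2: [1/20, 3/20, 1/20, 3/4]
  3: [1/2, 1/10, 3/20, 1/4]
  4: [1/10, 1/20, 1/4, 3/5]
P^2 =
  1: [101/400, 43/400, 39/200, 89/200]
  2: [49/400, 29/400, 43/200, 59/100]
  3: [51/200, 47/400, 43/200, 33/80]
  4: [87/400, 31/400, 43/200, 49/100]
P^3 =
  1: [357/1600, 383/4000, 209/1000, 3777/8000]
  2: [331/1600, 321/4000, 107/500, 3991/8000]
  3: [1849/8000, 49/500, 41/200, 3727/8000]
  4: [361/1600, 361/4000, 213/1000, 3769/8000]
P^4 =
  1: [143/640, 7387/80000, 4199/20000, 18971/40000]
  2: [17837/80000, 7153/80000, 4251/20000, 19003/40000]
  3: [8933/40000, 7453/80000, 2099/10000, 37889/80000]
  4: [3613/16000, 7379/80000, 4213/20000, 4713/10000]
P^5 =
  1: [358481/1600000, 3683/40000, 16843/80000, 757339/1600000]
  2: [360227/1600000, 18373/200000, 16869/80000, 755409/1600000]
  3: [358347/1600000, 14743/160000, 84151/400000, 757619/1600000]
  4: [359697/1600000, 7387/80000, 16839/80000, 755783/1600000]

(P^5)[4 -> 4] = 755783/1600000

Answer: 755783/1600000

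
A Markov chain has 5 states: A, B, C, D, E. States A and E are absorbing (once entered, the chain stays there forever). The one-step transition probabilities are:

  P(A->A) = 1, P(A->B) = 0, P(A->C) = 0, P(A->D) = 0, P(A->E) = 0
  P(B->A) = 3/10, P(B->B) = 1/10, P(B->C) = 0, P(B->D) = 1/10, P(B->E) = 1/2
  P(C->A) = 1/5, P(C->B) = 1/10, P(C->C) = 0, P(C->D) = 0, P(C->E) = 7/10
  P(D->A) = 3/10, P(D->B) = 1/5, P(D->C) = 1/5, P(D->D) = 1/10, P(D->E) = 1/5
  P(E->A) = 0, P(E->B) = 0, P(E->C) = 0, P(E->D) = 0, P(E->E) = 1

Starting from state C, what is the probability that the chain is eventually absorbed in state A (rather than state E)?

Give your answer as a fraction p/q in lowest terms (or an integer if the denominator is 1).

Answer: 47/197

Derivation:
Let a_i = P(absorbed in A | start in state i).
Boundary conditions: a_A = 1, a_E = 0.
For each transient state i, a_i = sum_j P(i->j) * a_j:
  a_B = 3/10*a_A + 1/10*a_B + 0*a_C + 1/10*a_D + 1/2*a_E
  a_C = 1/5*a_A + 1/10*a_B + 0*a_C + 0*a_D + 7/10*a_E
  a_D = 3/10*a_A + 1/5*a_B + 1/5*a_C + 1/10*a_D + 1/5*a_E

Substituting a_A = 1 and a_E = 0, rearrange to (I - Q) a = r where r[i] = P(i -> A):
  [9/10, 0, -1/10] . (a_B, a_C, a_D) = 3/10
  [-1/10, 1, 0] . (a_B, a_C, a_D) = 1/5
  [-1/5, -1/5, 9/10] . (a_B, a_C, a_D) = 3/10

Solving yields:
  a_B = 76/197
  a_C = 47/197
  a_D = 93/197

Starting state is C, so the absorption probability is a_C = 47/197.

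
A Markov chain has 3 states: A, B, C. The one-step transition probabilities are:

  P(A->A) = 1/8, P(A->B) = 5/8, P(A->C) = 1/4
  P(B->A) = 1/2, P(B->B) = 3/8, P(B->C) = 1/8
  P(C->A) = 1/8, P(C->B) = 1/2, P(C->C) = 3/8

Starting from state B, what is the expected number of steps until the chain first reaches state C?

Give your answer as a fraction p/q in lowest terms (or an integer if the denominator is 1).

Let h_i = expected steps to first reach C from state i.
Boundary: h_C = 0.
First-step equations for the other states:
  h_A = 1 + 1/8*h_A + 5/8*h_B + 1/4*h_C
  h_B = 1 + 1/2*h_A + 3/8*h_B + 1/8*h_C

Substituting h_C = 0 and rearranging gives the linear system (I - Q) h = 1:
  [7/8, -5/8] . (h_A, h_B) = 1
  [-1/2, 5/8] . (h_A, h_B) = 1

Solving yields:
  h_A = 16/3
  h_B = 88/15

Starting state is B, so the expected hitting time is h_B = 88/15.

Answer: 88/15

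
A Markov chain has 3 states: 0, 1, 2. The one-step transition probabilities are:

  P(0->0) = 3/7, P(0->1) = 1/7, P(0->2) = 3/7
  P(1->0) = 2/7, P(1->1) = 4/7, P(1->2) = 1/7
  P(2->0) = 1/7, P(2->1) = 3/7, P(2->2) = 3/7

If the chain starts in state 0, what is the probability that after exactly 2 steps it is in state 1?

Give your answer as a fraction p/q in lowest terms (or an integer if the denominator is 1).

Answer: 16/49

Derivation:
Computing P^2 by repeated multiplication:
P^1 =
  0: [3/7, 1/7, 3/7]
  1: [2/7, 4/7, 1/7]
  2: [1/7, 3/7, 3/7]
P^2 =
  0: [2/7, 16/49, 19/49]
  1: [15/49, 3/7, 13/49]
  2: [12/49, 22/49, 15/49]

(P^2)[0 -> 1] = 16/49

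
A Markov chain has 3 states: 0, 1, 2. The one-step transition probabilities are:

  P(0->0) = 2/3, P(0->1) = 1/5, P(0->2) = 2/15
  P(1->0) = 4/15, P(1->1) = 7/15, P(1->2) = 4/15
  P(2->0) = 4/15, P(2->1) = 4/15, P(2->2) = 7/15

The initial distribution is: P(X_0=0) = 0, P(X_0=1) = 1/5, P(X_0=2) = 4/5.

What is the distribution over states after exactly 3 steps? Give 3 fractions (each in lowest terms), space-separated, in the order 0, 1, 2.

Answer: 52/125 1709/5625 1576/5625

Derivation:
Propagating the distribution step by step (d_{t+1} = d_t * P):
d_0 = (0=0, 1=1/5, 2=4/5)
  d_1[0] = 0*2/3 + 1/5*4/15 + 4/5*4/15 = 4/15
  d_1[1] = 0*1/5 + 1/5*7/15 + 4/5*4/15 = 23/75
  d_1[2] = 0*2/15 + 1/5*4/15 + 4/5*7/15 = 32/75
d_1 = (0=4/15, 1=23/75, 2=32/75)
  d_2[0] = 4/15*2/3 + 23/75*4/15 + 32/75*4/15 = 28/75
  d_2[1] = 4/15*1/5 + 23/75*7/15 + 32/75*4/15 = 349/1125
  d_2[2] = 4/15*2/15 + 23/75*4/15 + 32/75*7/15 = 356/1125
d_2 = (0=28/75, 1=349/1125, 2=356/1125)
  d_3[0] = 28/75*2/3 + 349/1125*4/15 + 356/1125*4/15 = 52/125
  d_3[1] = 28/75*1/5 + 349/1125*7/15 + 356/1125*4/15 = 1709/5625
  d_3[2] = 28/75*2/15 + 349/1125*4/15 + 356/1125*7/15 = 1576/5625
d_3 = (0=52/125, 1=1709/5625, 2=1576/5625)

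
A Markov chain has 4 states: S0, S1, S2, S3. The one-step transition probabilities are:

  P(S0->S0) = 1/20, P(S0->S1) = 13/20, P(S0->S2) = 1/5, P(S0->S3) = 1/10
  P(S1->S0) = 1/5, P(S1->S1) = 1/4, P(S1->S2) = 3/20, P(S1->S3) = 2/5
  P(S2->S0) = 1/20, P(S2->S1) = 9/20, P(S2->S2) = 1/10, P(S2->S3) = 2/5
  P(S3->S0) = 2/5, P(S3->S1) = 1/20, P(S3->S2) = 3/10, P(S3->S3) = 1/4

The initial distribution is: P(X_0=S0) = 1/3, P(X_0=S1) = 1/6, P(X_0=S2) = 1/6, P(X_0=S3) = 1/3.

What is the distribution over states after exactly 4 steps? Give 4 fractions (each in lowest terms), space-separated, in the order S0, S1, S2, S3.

Propagating the distribution step by step (d_{t+1} = d_t * P):
d_0 = (S0=1/3, S1=1/6, S2=1/6, S3=1/3)
  d_1[S0] = 1/3*1/20 + 1/6*1/5 + 1/6*1/20 + 1/3*2/5 = 23/120
  d_1[S1] = 1/3*13/20 + 1/6*1/4 + 1/6*9/20 + 1/3*1/20 = 7/20
  d_1[S2] = 1/3*1/5 + 1/6*3/20 + 1/6*1/10 + 1/3*3/10 = 5/24
  d_1[S3] = 1/3*1/10 + 1/6*2/5 + 1/6*2/5 + 1/3*1/4 = 1/4
d_1 = (S0=23/120, S1=7/20, S2=5/24, S3=1/4)
  d_2[S0] = 23/120*1/20 + 7/20*1/5 + 5/24*1/20 + 1/4*2/5 = 19/100
  d_2[S1] = 23/120*13/20 + 7/20*1/4 + 5/24*9/20 + 1/4*1/20 = 191/600
  d_2[S2] = 23/120*1/5 + 7/20*3/20 + 5/24*1/10 + 1/4*3/10 = 14/75
  d_2[S3] = 23/120*1/10 + 7/20*2/5 + 5/24*2/5 + 1/4*1/4 = 61/200
d_2 = (S0=19/100, S1=191/600, S2=14/75, S3=61/200)
  d_3[S0] = 19/100*1/20 + 191/600*1/5 + 14/75*1/20 + 61/200*2/5 = 409/2000
  d_3[S1] = 19/100*13/20 + 191/600*1/4 + 14/75*9/20 + 61/200*1/20 = 907/3000
  d_3[S2] = 19/100*1/5 + 191/600*3/20 + 14/75*1/10 + 61/200*3/10 = 2351/12000
  d_3[S3] = 19/100*1/10 + 191/600*2/5 + 14/75*2/5 + 61/200*1/4 = 1189/4000
d_3 = (S0=409/2000, S1=907/3000, S2=2351/12000, S3=1189/4000)
  d_4[S0] = 409/2000*1/20 + 907/3000*1/5 + 2351/12000*1/20 + 1189/4000*2/5 = 15951/80000
  d_4[S1] = 409/2000*13/20 + 907/3000*1/4 + 2351/12000*9/20 + 1189/4000*1/20 = 4673/15000
  d_4[S2] = 409/2000*1/5 + 907/3000*3/20 + 2351/12000*1/10 + 1189/4000*3/10 = 11701/60000
  d_4[S3] = 409/2000*1/10 + 907/3000*2/5 + 2351/12000*2/5 + 1189/4000*1/4 = 941/3200
d_4 = (S0=15951/80000, S1=4673/15000, S2=11701/60000, S3=941/3200)

Answer: 15951/80000 4673/15000 11701/60000 941/3200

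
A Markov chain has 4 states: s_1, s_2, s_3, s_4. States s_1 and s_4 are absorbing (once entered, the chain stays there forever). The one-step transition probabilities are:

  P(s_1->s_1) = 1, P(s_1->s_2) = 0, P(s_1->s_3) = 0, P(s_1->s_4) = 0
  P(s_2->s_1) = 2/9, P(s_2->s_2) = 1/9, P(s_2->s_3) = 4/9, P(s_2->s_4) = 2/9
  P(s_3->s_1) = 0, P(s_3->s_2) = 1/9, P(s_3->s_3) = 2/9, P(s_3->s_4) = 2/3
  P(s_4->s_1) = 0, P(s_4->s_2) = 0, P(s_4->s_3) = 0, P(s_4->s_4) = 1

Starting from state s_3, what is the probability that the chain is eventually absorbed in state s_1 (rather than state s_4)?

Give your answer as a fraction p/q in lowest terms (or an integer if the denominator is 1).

Answer: 1/26

Derivation:
Let a_i = P(absorbed in s_1 | start in state i).
Boundary conditions: a_s_1 = 1, a_s_4 = 0.
For each transient state i, a_i = sum_j P(i->j) * a_j:
  a_s_2 = 2/9*a_s_1 + 1/9*a_s_2 + 4/9*a_s_3 + 2/9*a_s_4
  a_s_3 = 0*a_s_1 + 1/9*a_s_2 + 2/9*a_s_3 + 2/3*a_s_4

Substituting a_s_1 = 1 and a_s_4 = 0, rearrange to (I - Q) a = r where r[i] = P(i -> s_1):
  [8/9, -4/9] . (a_s_2, a_s_3) = 2/9
  [-1/9, 7/9] . (a_s_2, a_s_3) = 0

Solving yields:
  a_s_2 = 7/26
  a_s_3 = 1/26

Starting state is s_3, so the absorption probability is a_s_3 = 1/26.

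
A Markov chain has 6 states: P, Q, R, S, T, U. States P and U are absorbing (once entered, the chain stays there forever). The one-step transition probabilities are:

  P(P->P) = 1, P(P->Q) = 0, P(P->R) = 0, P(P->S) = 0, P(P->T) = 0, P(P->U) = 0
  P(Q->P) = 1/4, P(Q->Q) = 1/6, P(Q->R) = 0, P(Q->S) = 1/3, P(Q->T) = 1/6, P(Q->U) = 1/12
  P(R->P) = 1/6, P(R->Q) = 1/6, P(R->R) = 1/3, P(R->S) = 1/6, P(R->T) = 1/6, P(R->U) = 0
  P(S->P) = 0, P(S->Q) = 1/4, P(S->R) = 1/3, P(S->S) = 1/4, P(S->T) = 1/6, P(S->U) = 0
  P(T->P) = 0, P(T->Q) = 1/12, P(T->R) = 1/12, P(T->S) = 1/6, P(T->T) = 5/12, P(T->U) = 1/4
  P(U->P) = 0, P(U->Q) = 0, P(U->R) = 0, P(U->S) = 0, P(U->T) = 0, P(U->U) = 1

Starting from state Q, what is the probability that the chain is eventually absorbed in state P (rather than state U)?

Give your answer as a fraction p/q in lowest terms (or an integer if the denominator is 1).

Let a_i = P(absorbed in P | start in state i).
Boundary conditions: a_P = 1, a_U = 0.
For each transient state i, a_i = sum_j P(i->j) * a_j:
  a_Q = 1/4*a_P + 1/6*a_Q + 0*a_R + 1/3*a_S + 1/6*a_T + 1/12*a_U
  a_R = 1/6*a_P + 1/6*a_Q + 1/3*a_R + 1/6*a_S + 1/6*a_T + 0*a_U
  a_S = 0*a_P + 1/4*a_Q + 1/3*a_R + 1/4*a_S + 1/6*a_T + 0*a_U
  a_T = 0*a_P + 1/12*a_Q + 1/12*a_R + 1/6*a_S + 5/12*a_T + 1/4*a_U

Substituting a_P = 1 and a_U = 0, rearrange to (I - Q) a = r where r[i] = P(i -> P):
  [5/6, 0, -1/3, -1/6] . (a_Q, a_R, a_S, a_T) = 1/4
  [-1/6, 2/3, -1/6, -1/6] . (a_Q, a_R, a_S, a_T) = 1/6
  [-1/4, -1/3, 3/4, -1/6] . (a_Q, a_R, a_S, a_T) = 0
  [-1/12, -1/12, -1/6, 7/12] . (a_Q, a_R, a_S, a_T) = 0

Solving yields:
  a_Q = 103/178
  a_R = 759/1246
  a_S = 667/1246
  a_T = 201/623

Starting state is Q, so the absorption probability is a_Q = 103/178.

Answer: 103/178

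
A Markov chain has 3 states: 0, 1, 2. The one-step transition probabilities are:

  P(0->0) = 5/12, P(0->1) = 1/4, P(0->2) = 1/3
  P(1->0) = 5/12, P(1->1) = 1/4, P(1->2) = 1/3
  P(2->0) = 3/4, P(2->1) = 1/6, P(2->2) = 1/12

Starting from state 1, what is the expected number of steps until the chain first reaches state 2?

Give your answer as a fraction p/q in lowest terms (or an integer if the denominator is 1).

Answer: 3

Derivation:
Let h_i = expected steps to first reach 2 from state i.
Boundary: h_2 = 0.
First-step equations for the other states:
  h_0 = 1 + 5/12*h_0 + 1/4*h_1 + 1/3*h_2
  h_1 = 1 + 5/12*h_0 + 1/4*h_1 + 1/3*h_2

Substituting h_2 = 0 and rearranging gives the linear system (I - Q) h = 1:
  [7/12, -1/4] . (h_0, h_1) = 1
  [-5/12, 3/4] . (h_0, h_1) = 1

Solving yields:
  h_0 = 3
  h_1 = 3

Starting state is 1, so the expected hitting time is h_1 = 3.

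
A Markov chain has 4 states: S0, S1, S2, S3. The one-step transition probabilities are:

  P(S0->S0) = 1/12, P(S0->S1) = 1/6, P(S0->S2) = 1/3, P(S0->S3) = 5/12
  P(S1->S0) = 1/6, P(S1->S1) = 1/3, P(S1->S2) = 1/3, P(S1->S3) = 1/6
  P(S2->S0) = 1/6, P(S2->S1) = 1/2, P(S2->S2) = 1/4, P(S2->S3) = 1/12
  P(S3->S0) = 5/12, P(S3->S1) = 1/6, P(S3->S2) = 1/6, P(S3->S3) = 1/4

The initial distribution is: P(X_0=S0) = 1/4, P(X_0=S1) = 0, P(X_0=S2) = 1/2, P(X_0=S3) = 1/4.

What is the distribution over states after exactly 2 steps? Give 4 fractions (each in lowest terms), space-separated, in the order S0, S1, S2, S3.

Propagating the distribution step by step (d_{t+1} = d_t * P):
d_0 = (S0=1/4, S1=0, S2=1/2, S3=1/4)
  d_1[S0] = 1/4*1/12 + 0*1/6 + 1/2*1/6 + 1/4*5/12 = 5/24
  d_1[S1] = 1/4*1/6 + 0*1/3 + 1/2*1/2 + 1/4*1/6 = 1/3
  d_1[S2] = 1/4*1/3 + 0*1/3 + 1/2*1/4 + 1/4*1/6 = 1/4
  d_1[S3] = 1/4*5/12 + 0*1/6 + 1/2*1/12 + 1/4*1/4 = 5/24
d_1 = (S0=5/24, S1=1/3, S2=1/4, S3=5/24)
  d_2[S0] = 5/24*1/12 + 1/3*1/6 + 1/4*1/6 + 5/24*5/12 = 29/144
  d_2[S1] = 5/24*1/6 + 1/3*1/3 + 1/4*1/2 + 5/24*1/6 = 11/36
  d_2[S2] = 5/24*1/3 + 1/3*1/3 + 1/4*1/4 + 5/24*1/6 = 5/18
  d_2[S3] = 5/24*5/12 + 1/3*1/6 + 1/4*1/12 + 5/24*1/4 = 31/144
d_2 = (S0=29/144, S1=11/36, S2=5/18, S3=31/144)

Answer: 29/144 11/36 5/18 31/144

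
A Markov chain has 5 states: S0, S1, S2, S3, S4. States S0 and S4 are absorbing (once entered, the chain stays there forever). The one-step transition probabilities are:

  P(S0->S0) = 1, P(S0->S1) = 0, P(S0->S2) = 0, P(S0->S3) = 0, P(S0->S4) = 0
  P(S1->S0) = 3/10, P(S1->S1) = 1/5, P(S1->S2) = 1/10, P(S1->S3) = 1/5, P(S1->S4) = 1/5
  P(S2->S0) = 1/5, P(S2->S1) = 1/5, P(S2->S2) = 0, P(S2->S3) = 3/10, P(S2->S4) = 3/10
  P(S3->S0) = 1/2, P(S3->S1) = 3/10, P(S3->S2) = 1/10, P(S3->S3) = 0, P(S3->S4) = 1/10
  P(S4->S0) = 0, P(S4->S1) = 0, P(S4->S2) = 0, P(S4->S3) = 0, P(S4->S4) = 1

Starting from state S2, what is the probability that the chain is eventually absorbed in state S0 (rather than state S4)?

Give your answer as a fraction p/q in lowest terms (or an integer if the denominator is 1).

Let a_i = P(absorbed in S0 | start in state i).
Boundary conditions: a_S0 = 1, a_S4 = 0.
For each transient state i, a_i = sum_j P(i->j) * a_j:
  a_S1 = 3/10*a_S0 + 1/5*a_S1 + 1/10*a_S2 + 1/5*a_S3 + 1/5*a_S4
  a_S2 = 1/5*a_S0 + 1/5*a_S1 + 0*a_S2 + 3/10*a_S3 + 3/10*a_S4
  a_S3 = 1/2*a_S0 + 3/10*a_S1 + 1/10*a_S2 + 0*a_S3 + 1/10*a_S4

Substituting a_S0 = 1 and a_S4 = 0, rearrange to (I - Q) a = r where r[i] = P(i -> S0):
  [4/5, -1/10, -1/5] . (a_S1, a_S2, a_S3) = 3/10
  [-1/5, 1, -3/10] . (a_S1, a_S2, a_S3) = 1/5
  [-3/10, -1/10, 1] . (a_S1, a_S2, a_S3) = 1/2

Solving yields:
  a_S1 = 430/683
  a_S2 = 375/683
  a_S3 = 508/683

Starting state is S2, so the absorption probability is a_S2 = 375/683.

Answer: 375/683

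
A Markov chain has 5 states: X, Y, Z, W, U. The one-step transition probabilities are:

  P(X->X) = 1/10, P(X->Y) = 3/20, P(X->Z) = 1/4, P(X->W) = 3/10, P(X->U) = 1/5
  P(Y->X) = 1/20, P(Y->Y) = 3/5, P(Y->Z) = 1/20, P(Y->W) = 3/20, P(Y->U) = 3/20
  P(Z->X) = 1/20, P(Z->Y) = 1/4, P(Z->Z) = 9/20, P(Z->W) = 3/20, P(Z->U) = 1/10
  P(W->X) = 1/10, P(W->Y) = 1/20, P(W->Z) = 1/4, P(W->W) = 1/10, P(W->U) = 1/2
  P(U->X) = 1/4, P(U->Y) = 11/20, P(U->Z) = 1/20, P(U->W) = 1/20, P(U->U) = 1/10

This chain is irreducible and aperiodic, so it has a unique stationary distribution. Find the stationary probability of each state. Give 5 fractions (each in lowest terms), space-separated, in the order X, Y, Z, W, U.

The stationary distribution satisfies pi = pi * P, i.e.:
  pi_X = 1/10*pi_X + 1/20*pi_Y + 1/20*pi_Z + 1/10*pi_W + 1/4*pi_U
  pi_Y = 3/20*pi_X + 3/5*pi_Y + 1/4*pi_Z + 1/20*pi_W + 11/20*pi_U
  pi_Z = 1/4*pi_X + 1/20*pi_Y + 9/20*pi_Z + 1/4*pi_W + 1/20*pi_U
  pi_W = 3/10*pi_X + 3/20*pi_Y + 3/20*pi_Z + 1/10*pi_W + 1/20*pi_U
  pi_U = 1/5*pi_X + 3/20*pi_Y + 1/10*pi_Z + 1/2*pi_W + 1/10*pi_U
with normalization: pi_X + pi_Y + pi_Z + pi_W + pi_U = 1.

Using the first 4 balance equations plus normalization, the linear system A*pi = b is:
  [-9/10, 1/20, 1/20, 1/10, 1/4] . pi = 0
  [3/20, -2/5, 1/4, 1/20, 11/20] . pi = 0
  [1/4, 1/20, -11/20, 1/4, 1/20] . pi = 0
  [3/10, 3/20, 3/20, -9/10, 1/20] . pi = 0
  [1, 1, 1, 1, 1] . pi = 1

Solving yields:
  pi_X = 5019/50608
  pi_Y = 10437/25304
  pi_Z = 515/3163
  pi_W = 7049/50608
  pi_U = 4713/25304

Verification (pi * P):
  5019/50608*1/10 + 10437/25304*1/20 + 515/3163*1/20 + 7049/50608*1/10 + 4713/25304*1/4 = 5019/50608 = pi_X  (ok)
  5019/50608*3/20 + 10437/25304*3/5 + 515/3163*1/4 + 7049/50608*1/20 + 4713/25304*11/20 = 10437/25304 = pi_Y  (ok)
  5019/50608*1/4 + 10437/25304*1/20 + 515/3163*9/20 + 7049/50608*1/4 + 4713/25304*1/20 = 515/3163 = pi_Z  (ok)
  5019/50608*3/10 + 10437/25304*3/20 + 515/3163*3/20 + 7049/50608*1/10 + 4713/25304*1/20 = 7049/50608 = pi_W  (ok)
  5019/50608*1/5 + 10437/25304*3/20 + 515/3163*1/10 + 7049/50608*1/2 + 4713/25304*1/10 = 4713/25304 = pi_U  (ok)

Answer: 5019/50608 10437/25304 515/3163 7049/50608 4713/25304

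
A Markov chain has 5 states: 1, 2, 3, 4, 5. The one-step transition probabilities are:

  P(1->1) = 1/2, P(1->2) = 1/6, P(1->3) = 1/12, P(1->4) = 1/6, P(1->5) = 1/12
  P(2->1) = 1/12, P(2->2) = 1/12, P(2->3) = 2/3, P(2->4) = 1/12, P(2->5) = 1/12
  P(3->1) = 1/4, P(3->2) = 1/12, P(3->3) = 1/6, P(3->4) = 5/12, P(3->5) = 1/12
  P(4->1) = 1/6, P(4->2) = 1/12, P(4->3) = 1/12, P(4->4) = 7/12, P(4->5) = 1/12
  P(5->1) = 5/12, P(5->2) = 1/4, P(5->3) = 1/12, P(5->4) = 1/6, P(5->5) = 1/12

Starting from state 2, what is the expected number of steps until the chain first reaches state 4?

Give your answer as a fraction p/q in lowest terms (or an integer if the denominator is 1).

Answer: 2016/433

Derivation:
Let h_i = expected steps to first reach 4 from state i.
Boundary: h_4 = 0.
First-step equations for the other states:
  h_1 = 1 + 1/2*h_1 + 1/6*h_2 + 1/12*h_3 + 1/6*h_4 + 1/12*h_5
  h_2 = 1 + 1/12*h_1 + 1/12*h_2 + 2/3*h_3 + 1/12*h_4 + 1/12*h_5
  h_3 = 1 + 1/4*h_1 + 1/12*h_2 + 1/6*h_3 + 5/12*h_4 + 1/12*h_5
  h_5 = 1 + 5/12*h_1 + 1/4*h_2 + 1/12*h_3 + 1/6*h_4 + 1/12*h_5

Substituting h_4 = 0 and rearranging gives the linear system (I - Q) h = 1:
  [1/2, -1/6, -1/12, -1/12] . (h_1, h_2, h_3, h_5) = 1
  [-1/12, 11/12, -2/3, -1/12] . (h_1, h_2, h_3, h_5) = 1
  [-1/4, -1/12, 5/6, -1/12] . (h_1, h_2, h_3, h_5) = 1
  [-5/12, -1/4, -1/12, 11/12] . (h_1, h_2, h_3, h_5) = 1

Solving yields:
  h_1 = 2160/433
  h_2 = 2016/433
  h_3 = 1584/433
  h_5 = 2148/433

Starting state is 2, so the expected hitting time is h_2 = 2016/433.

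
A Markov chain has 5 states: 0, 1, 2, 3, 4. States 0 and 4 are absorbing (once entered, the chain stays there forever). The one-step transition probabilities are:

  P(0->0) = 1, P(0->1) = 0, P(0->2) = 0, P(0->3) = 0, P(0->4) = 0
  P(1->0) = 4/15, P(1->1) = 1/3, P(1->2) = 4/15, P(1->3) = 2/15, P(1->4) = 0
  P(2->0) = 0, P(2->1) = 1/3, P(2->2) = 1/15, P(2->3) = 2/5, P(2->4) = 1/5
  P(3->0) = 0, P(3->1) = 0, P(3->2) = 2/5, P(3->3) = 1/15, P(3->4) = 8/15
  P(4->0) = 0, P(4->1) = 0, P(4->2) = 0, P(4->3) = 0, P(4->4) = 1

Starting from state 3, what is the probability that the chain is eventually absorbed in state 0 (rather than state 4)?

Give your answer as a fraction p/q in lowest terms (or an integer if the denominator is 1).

Let a_i = P(absorbed in 0 | start in state i).
Boundary conditions: a_0 = 1, a_4 = 0.
For each transient state i, a_i = sum_j P(i->j) * a_j:
  a_1 = 4/15*a_0 + 1/3*a_1 + 4/15*a_2 + 2/15*a_3 + 0*a_4
  a_2 = 0*a_0 + 1/3*a_1 + 1/15*a_2 + 2/5*a_3 + 1/5*a_4
  a_3 = 0*a_0 + 0*a_1 + 2/5*a_2 + 1/15*a_3 + 8/15*a_4

Substituting a_0 = 1 and a_4 = 0, rearrange to (I - Q) a = r where r[i] = P(i -> 0):
  [2/3, -4/15, -2/15] . (a_1, a_2, a_3) = 4/15
  [-1/3, 14/15, -2/5] . (a_1, a_2, a_3) = 0
  [0, -2/5, 14/15] . (a_1, a_2, a_3) = 0

Solving yields:
  a_1 = 32/63
  a_2 = 2/9
  a_3 = 2/21

Starting state is 3, so the absorption probability is a_3 = 2/21.

Answer: 2/21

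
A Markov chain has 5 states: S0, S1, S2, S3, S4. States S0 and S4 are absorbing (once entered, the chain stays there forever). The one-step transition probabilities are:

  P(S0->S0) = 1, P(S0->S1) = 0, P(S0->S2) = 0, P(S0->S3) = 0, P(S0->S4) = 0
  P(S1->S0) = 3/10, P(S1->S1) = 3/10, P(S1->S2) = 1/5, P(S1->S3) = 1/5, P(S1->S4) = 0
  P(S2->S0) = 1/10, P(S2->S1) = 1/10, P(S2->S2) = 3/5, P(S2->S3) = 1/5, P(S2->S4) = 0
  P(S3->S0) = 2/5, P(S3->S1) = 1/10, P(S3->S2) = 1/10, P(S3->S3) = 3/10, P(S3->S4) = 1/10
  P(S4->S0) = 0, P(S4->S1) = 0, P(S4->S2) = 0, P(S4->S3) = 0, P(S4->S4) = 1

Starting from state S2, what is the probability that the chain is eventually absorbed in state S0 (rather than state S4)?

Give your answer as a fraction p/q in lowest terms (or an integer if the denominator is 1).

Answer: 69/77

Derivation:
Let a_i = P(absorbed in S0 | start in state i).
Boundary conditions: a_S0 = 1, a_S4 = 0.
For each transient state i, a_i = sum_j P(i->j) * a_j:
  a_S1 = 3/10*a_S0 + 3/10*a_S1 + 1/5*a_S2 + 1/5*a_S3 + 0*a_S4
  a_S2 = 1/10*a_S0 + 1/10*a_S1 + 3/5*a_S2 + 1/5*a_S3 + 0*a_S4
  a_S3 = 2/5*a_S0 + 1/10*a_S1 + 1/10*a_S2 + 3/10*a_S3 + 1/10*a_S4

Substituting a_S0 = 1 and a_S4 = 0, rearrange to (I - Q) a = r where r[i] = P(i -> S0):
  [7/10, -1/5, -1/5] . (a_S1, a_S2, a_S3) = 3/10
  [-1/10, 2/5, -1/5] . (a_S1, a_S2, a_S3) = 1/10
  [-1/10, -1/10, 7/10] . (a_S1, a_S2, a_S3) = 2/5

Solving yields:
  a_S1 = 71/77
  a_S2 = 69/77
  a_S3 = 64/77

Starting state is S2, so the absorption probability is a_S2 = 69/77.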